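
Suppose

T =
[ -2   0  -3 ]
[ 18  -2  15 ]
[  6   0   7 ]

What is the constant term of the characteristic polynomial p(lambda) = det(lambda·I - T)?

8

p(0) = det(0·I − T) = det(−T) = (−1)^3·det(T).
det(T) = -8, so p(0) = 8.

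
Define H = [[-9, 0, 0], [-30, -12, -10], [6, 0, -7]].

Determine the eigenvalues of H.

Compute the characteristic polynomial p(μ) = det(μI - H).
Expanding the 3×3 determinant: p(μ) = μ^3 + 28μ^2 + 255μ + 756.
Rational-root test: μ = -9 gives p(-9) = 0.
Dividing by (μ + 9) leaves μ^2 + 19μ + 84.
The quadratic factors as (μ + 12)·(μ + 7).
Eigenvalues: -12, -9, -7.

-12, -9, -7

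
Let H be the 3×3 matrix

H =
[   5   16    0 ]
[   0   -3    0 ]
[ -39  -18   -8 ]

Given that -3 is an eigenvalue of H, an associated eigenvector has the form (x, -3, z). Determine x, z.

6, -36

We need (H + 3I)v = 0.
H + 3I = [[8, 16, 0], [0, 0, 0], [-39, -18, -5]].
Row 1: (8)·x + (16)·-3 + (0)·z = 0
Row 2: (0)·x + (0)·-3 + (0)·z = 0
Row 3: (-39)·x + (-18)·-3 + (-5)·z = 0
Solving gives x = 6, z = -36.
Check: H·(6, -3, -36) = (-18, 9, 108) = -3·(6, -3, -36).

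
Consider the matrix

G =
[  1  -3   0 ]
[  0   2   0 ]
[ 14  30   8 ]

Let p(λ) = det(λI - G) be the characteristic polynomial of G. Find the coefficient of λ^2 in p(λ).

-11

The coefficient of λ^2 of det(λI - G) is −trace(G).
trace(G) = (1) + (2) + (8) = 11, so the coefficient is -11.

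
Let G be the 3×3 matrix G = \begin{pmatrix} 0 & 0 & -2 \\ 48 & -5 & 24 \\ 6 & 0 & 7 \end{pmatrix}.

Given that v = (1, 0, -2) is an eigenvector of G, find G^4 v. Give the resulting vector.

(256, 0, -512)

First find the eigenvalue: Gv = (4, 0, -8) = 4·(1, 0, -2), so λ = 4.
Then G^4 v = λ^4·v = 4^4·(1, 0, -2) = 256·(1, 0, -2) = (256, 0, -512).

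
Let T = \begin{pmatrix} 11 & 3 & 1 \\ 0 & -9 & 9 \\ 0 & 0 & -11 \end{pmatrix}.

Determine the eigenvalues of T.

-11, -9, 11

T is upper triangular, so its eigenvalues are the diagonal entries.
Diagonal: 11, -9, -11.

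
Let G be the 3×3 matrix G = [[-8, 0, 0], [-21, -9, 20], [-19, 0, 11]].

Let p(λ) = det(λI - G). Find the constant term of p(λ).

-792

p(λ) = λ^3 + 6λ^2 - 115λ - 792.
The constant term is -792.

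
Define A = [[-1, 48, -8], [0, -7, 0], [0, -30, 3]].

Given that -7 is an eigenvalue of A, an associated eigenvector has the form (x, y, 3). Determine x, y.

-4, 1

We need (A + 7I)v = 0.
A + 7I = [[6, 48, -8], [0, 0, 0], [0, -30, 10]].
Row 1: (6)·x + (48)·y + (-8)·3 = 0
Row 2: (0)·x + (0)·y + (0)·3 = 0
Row 3: (0)·x + (-30)·y + (10)·3 = 0
Solving gives x = -4, y = 1.
Check: A·(-4, 1, 3) = (28, -7, -21) = -7·(-4, 1, 3).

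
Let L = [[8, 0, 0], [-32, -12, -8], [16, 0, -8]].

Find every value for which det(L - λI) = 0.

-12, -8, 8

The characteristic polynomial is p(s) = det(sI - L).
Expanding along the first row, p(s) = s^3 + 12s^2 - 64s - 768.
Try s = 8: p(8) = 0, so 8 is a root.
Factor out (s - 8): p(s) = (s - 8)·(s^2 + 20s + 96).
The quadratic factors as (s + 12)·(s + 8).
Eigenvalues: -12, -8, 8.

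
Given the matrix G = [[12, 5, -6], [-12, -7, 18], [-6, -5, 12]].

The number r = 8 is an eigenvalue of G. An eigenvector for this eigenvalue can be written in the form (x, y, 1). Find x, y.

-1, 2

We need (G - 8I)v = 0.
G - 8I = [[4, 5, -6], [-12, -15, 18], [-6, -5, 4]].
Row 1: (4)·x + (5)·y + (-6)·1 = 0
Row 2: (-12)·x + (-15)·y + (18)·1 = 0
Row 3: (-6)·x + (-5)·y + (4)·1 = 0
Solving gives x = -1, y = 2.
Check: G·(-1, 2, 1) = (-8, 16, 8) = 8·(-1, 2, 1).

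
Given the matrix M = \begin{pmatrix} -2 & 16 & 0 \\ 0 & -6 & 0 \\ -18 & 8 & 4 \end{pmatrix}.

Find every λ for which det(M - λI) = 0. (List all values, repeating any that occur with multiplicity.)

-6, -2, 4

Compute the characteristic polynomial p(lambda) = det(lambda·I - M).
Expanding the 3×3 determinant: p(lambda) = lambda^3 + 4·lambda^2 - 20·lambda - 48.
Since p(-6) = 0, lambda = -6 is a root.
Factor out (lambda + 6): p(lambda) = (lambda + 6)·(lambda^2 - 2·lambda - 8).
The quadratic factors as (lambda + 2)·(lambda - 4).
Eigenvalues: -6, -2, 4.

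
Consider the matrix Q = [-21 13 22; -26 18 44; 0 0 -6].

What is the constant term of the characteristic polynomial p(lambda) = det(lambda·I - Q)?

p(0) = det(0·I − Q) = det(−Q) = (−1)^3·det(Q).
det(Q) = 240, so p(0) = -240.

-240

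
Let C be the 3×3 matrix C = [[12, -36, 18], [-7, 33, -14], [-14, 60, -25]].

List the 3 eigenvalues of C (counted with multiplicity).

3, 5, 12

Set up det(λI - C) = 0.
Expanding the 3×3 determinant: p(λ) = λ^3 - 20λ^2 + 111λ - 180.
Try λ = 5: p(5) = 0, so 5 is a root.
Dividing by (λ - 5) leaves λ^2 - 15λ + 36.
The quadratic factors as (λ - 3)·(λ - 12).
Eigenvalues: 3, 5, 12.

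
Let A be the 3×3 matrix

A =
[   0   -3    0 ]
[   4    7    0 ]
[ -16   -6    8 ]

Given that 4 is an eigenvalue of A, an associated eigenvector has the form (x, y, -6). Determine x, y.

-3, 4

We need (A - 4I)v = 0.
A - 4I = [[-4, -3, 0], [4, 3, 0], [-16, -6, 4]].
Row 1: (-4)·x + (-3)·y + (0)·-6 = 0
Row 2: (4)·x + (3)·y + (0)·-6 = 0
Row 3: (-16)·x + (-6)·y + (4)·-6 = 0
Solving gives x = -3, y = 4.
Check: A·(-3, 4, -6) = (-12, 16, -24) = 4·(-3, 4, -6).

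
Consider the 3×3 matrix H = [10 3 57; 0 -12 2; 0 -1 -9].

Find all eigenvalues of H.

The characteristic polynomial is p(t) = det(tI - H).
Cofactor expansion gives p(t) = t^3 + 11t^2 - 100t - 1100.
Try t = -11: p(-11) = 0, so -11 is a root.
Factor out (t + 11): p(t) = (t + 11)·(t^2 - 100).
The quadratic factors as (t + 10)·(t - 10).
Eigenvalues: -11, -10, 10.

-11, -10, 10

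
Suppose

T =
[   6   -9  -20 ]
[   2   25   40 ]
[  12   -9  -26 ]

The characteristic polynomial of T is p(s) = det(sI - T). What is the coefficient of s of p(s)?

p(s) = s^3 - 5s^2 - 38s + 168.
The coefficient of s is -38.

-38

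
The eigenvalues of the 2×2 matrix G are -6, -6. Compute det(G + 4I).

4

If G has eigenvalues -6, -6, then G + 4I has eigenvalues -2, -2.
det(G + 4I) = (-2) · (-2) = 4.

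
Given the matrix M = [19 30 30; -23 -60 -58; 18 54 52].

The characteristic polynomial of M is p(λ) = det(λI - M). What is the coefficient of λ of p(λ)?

10

p(λ) = λ^3 - 11λ^2 + 10λ + 72.
The coefficient of λ is 10.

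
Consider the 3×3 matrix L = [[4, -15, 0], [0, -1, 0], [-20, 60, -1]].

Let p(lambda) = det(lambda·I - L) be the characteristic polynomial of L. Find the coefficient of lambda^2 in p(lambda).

The coefficient of lambda^2 of det(lambda·I - L) is −trace(L).
trace(L) = (4) + (-1) + (-1) = 2, so the coefficient is -2.

-2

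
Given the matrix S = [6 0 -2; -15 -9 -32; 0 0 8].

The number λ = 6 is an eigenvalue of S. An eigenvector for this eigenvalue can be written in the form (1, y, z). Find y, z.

We need (S - 6I)v = 0.
S - 6I = [[0, 0, -2], [-15, -15, -32], [0, 0, 2]].
Row 1: (0)·1 + (0)·y + (-2)·z = 0
Row 2: (-15)·1 + (-15)·y + (-32)·z = 0
Row 3: (0)·1 + (0)·y + (2)·z = 0
Solving gives y = -1, z = 0.
Check: S·(1, -1, 0) = (6, -6, 0) = 6·(1, -1, 0).

-1, 0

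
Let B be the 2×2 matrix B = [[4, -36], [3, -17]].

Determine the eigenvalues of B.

det(B - λI) = (4 - λ)(-17 - λ) - (-36)·(3) = λ^2 + 13λ + 40.
This factors as (λ + 8)·(λ + 5) = 0.
Eigenvalues: -8, -5.

-8, -5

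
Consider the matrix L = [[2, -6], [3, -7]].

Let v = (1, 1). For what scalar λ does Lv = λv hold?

Compute Lv: L·(1, 1) = (-4, -4).
Since Lv = λv, compare component 1: -4 = λ·1, so λ = -4.

-4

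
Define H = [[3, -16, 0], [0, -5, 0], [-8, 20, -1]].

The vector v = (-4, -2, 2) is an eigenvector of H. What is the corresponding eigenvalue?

Compute Hv: H·(-4, -2, 2) = (20, 10, -10).
Since Hv = λv, compare component 1: 20 = λ·-4, so λ = -5.

-5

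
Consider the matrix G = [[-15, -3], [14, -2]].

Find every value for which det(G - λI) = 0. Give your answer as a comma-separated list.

det(G - lambda·I) = (-15 - lambda)(-2 - lambda) - (-3)·(14) = lambda^2 + 17·lambda + 72.
This factors as (lambda + 9)·(lambda + 8) = 0.
Eigenvalues: -9, -8.

-9, -8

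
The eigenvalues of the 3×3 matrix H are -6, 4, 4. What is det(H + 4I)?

-128

If H has eigenvalues -6, 4, 4, then H + 4I has eigenvalues -2, 8, 8.
det(H + 4I) = (-2) · (8) · (8) = -128.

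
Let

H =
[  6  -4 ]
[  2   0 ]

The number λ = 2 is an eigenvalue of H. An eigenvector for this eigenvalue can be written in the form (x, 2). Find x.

2

We need (H - 2I)v = 0.
H - 2I = [[4, -4], [2, -2]].
Row 1: (4)·x + (-4)·2 = 0
Row 2: (2)·x + (-2)·2 = 0
Solving gives x = 2.
Check: H·(2, 2) = (4, 4) = 2·(2, 2).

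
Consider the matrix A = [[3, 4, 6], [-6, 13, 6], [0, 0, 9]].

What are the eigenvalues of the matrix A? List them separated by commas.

7, 9, 9

Set up det(λI - A) = 0.
Cofactor expansion gives p(λ) = λ^3 - 25λ^2 + 207λ - 567.
Since p(7) = 0, λ = 7 is a root.
Factor out (λ - 7): p(λ) = (λ - 7)·(λ^2 - 18λ + 81).
The quadratic factor is (λ - 9)^2.
Eigenvalues: 7, 9, 9.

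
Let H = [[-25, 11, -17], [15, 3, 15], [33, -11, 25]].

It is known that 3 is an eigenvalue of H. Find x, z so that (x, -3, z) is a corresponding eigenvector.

-3, 3

We need (H - 3I)v = 0.
H - 3I = [[-28, 11, -17], [15, 0, 15], [33, -11, 22]].
Row 1: (-28)·x + (11)·-3 + (-17)·z = 0
Row 2: (15)·x + (0)·-3 + (15)·z = 0
Row 3: (33)·x + (-11)·-3 + (22)·z = 0
Solving gives x = -3, z = 3.
Check: H·(-3, -3, 3) = (-9, -9, 9) = 3·(-3, -3, 3).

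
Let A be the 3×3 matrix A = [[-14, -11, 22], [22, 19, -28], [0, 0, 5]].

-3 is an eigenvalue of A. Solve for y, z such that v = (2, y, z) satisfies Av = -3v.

We need (A + 3I)v = 0.
A + 3I = [[-11, -11, 22], [22, 22, -28], [0, 0, 8]].
Row 1: (-11)·2 + (-11)·y + (22)·z = 0
Row 2: (22)·2 + (22)·y + (-28)·z = 0
Row 3: (0)·2 + (0)·y + (8)·z = 0
Solving gives y = -2, z = 0.
Check: A·(2, -2, 0) = (-6, 6, 0) = -3·(2, -2, 0).

-2, 0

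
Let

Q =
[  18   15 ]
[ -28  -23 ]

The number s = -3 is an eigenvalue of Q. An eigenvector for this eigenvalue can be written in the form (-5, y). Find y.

7

We need (Q + 3I)v = 0.
Q + 3I = [[21, 15], [-28, -20]].
Row 1: (21)·-5 + (15)·y = 0
Row 2: (-28)·-5 + (-20)·y = 0
Solving gives y = 7.
Check: Q·(-5, 7) = (15, -21) = -3·(-5, 7).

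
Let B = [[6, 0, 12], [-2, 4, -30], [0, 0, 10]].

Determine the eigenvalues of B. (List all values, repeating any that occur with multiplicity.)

Compute the characteristic polynomial p(t) = det(tI - B).
Expanding along the first row, p(t) = t^3 - 20t^2 + 124t - 240.
Since p(4) = 0, t = 4 is a root.
Factor out (t - 4): p(t) = (t - 4)·(t^2 - 16t + 60).
The quadratic factors as (t - 6)·(t - 10).
Eigenvalues: 4, 6, 10.

4, 6, 10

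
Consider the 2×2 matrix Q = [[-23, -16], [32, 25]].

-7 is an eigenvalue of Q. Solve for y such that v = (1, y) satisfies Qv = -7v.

We need (Q + 7I)v = 0.
Q + 7I = [[-16, -16], [32, 32]].
Row 1: (-16)·1 + (-16)·y = 0
Row 2: (32)·1 + (32)·y = 0
Solving gives y = -1.
Check: Q·(1, -1) = (-7, 7) = -7·(1, -1).

-1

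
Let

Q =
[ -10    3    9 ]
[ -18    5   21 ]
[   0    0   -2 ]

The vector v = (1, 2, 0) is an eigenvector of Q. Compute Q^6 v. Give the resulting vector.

(4096, 8192, 0)

First find the eigenvalue: Qv = (-4, -8, 0) = -4·(1, 2, 0), so λ = -4.
Then Q^6 v = λ^6·v = (-4)^6·(1, 2, 0) = 4096·(1, 2, 0) = (4096, 8192, 0).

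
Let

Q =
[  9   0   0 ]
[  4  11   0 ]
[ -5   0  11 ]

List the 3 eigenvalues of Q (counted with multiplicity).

9, 11, 11

Q is lower triangular, so its eigenvalues are the diagonal entries.
Diagonal: 9, 11, 11.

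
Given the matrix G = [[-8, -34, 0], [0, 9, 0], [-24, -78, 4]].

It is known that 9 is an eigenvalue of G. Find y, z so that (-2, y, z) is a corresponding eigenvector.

We need (G - 9I)v = 0.
G - 9I = [[-17, -34, 0], [0, 0, 0], [-24, -78, -5]].
Row 1: (-17)·-2 + (-34)·y + (0)·z = 0
Row 2: (0)·-2 + (0)·y + (0)·z = 0
Row 3: (-24)·-2 + (-78)·y + (-5)·z = 0
Solving gives y = 1, z = -6.
Check: G·(-2, 1, -6) = (-18, 9, -54) = 9·(-2, 1, -6).

1, -6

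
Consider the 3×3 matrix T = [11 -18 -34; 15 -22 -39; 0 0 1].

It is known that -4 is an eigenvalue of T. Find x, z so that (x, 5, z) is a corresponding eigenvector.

We need (T + 4I)v = 0.
T + 4I = [[15, -18, -34], [15, -18, -39], [0, 0, 5]].
Row 1: (15)·x + (-18)·5 + (-34)·z = 0
Row 2: (15)·x + (-18)·5 + (-39)·z = 0
Row 3: (0)·x + (0)·5 + (5)·z = 0
Solving gives x = 6, z = 0.
Check: T·(6, 5, 0) = (-24, -20, 0) = -4·(6, 5, 0).

6, 0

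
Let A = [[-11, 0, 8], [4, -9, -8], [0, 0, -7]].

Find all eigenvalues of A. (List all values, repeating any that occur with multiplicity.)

-11, -9, -7

The characteristic polynomial is p(μ) = det(μI - A).
Expanding along the first row, p(μ) = μ^3 + 27μ^2 + 239μ + 693.
Rational-root test: μ = -7 gives p(-7) = 0.
Dividing by (μ + 7) leaves μ^2 + 20μ + 99.
The quadratic factors as (μ + 11)·(μ + 9).
Eigenvalues: -11, -9, -7.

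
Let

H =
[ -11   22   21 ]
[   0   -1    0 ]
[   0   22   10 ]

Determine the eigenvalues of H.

Set up det(lambda·I - H) = 0.
Cofactor expansion gives p(lambda) = lambda^3 + 2·lambda^2 - 109·lambda - 110.
Rational-root test: lambda = -11 gives p(-11) = 0.
Factor out (lambda + 11): p(lambda) = (lambda + 11)·(lambda^2 - 9·lambda - 10).
The quadratic factors as (lambda + 1)·(lambda - 10).
Eigenvalues: -11, -1, 10.

-11, -1, 10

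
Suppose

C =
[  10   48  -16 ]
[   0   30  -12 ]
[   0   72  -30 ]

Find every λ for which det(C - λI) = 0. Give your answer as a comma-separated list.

The characteristic polynomial is p(λ) = det(λI - C).
Expanding the 3×3 determinant: p(λ) = λ^3 - 10λ^2 - 36λ + 360.
Since p(-6) = 0, λ = -6 is a root.
Dividing by (λ + 6) leaves λ^2 - 16λ + 60.
The quadratic factors as (λ - 6)·(λ - 10).
Eigenvalues: -6, 6, 10.

-6, 6, 10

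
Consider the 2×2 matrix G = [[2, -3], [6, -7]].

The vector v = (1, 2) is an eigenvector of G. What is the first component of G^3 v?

First find the eigenvalue: Gv = (-4, -8) = -4·(1, 2), so λ = -4.
Then G^3 v = λ^3·v = (-4)^3·(1, 2) = -64·(1, 2) = (-64, -128).

-64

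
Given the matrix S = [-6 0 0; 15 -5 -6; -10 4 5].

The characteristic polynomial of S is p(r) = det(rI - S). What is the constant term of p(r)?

-6

p(r) = r^3 + 6r^2 - r - 6.
The constant term is -6.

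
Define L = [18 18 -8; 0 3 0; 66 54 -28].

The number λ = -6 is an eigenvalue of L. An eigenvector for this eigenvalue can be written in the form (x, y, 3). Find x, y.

1, 0

We need (L + 6I)v = 0.
L + 6I = [[24, 18, -8], [0, 9, 0], [66, 54, -22]].
Row 1: (24)·x + (18)·y + (-8)·3 = 0
Row 2: (0)·x + (9)·y + (0)·3 = 0
Row 3: (66)·x + (54)·y + (-22)·3 = 0
Solving gives x = 1, y = 0.
Check: L·(1, 0, 3) = (-6, 0, -18) = -6·(1, 0, 3).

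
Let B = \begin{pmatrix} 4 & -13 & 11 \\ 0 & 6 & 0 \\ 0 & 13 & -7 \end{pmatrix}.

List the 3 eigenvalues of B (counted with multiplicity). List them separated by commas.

-7, 4, 6

Set up det(μI - B) = 0.
Expanding the 3×3 determinant: p(μ) = μ^3 - 3μ^2 - 46μ + 168.
Rational-root test: μ = -7 gives p(-7) = 0.
Dividing by (μ + 7) leaves μ^2 - 10μ + 24.
The quadratic factors as (μ - 4)·(μ - 6).
Eigenvalues: -7, 4, 6.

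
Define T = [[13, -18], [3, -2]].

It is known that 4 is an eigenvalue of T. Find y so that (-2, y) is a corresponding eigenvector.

-1

We need (T - 4I)v = 0.
T - 4I = [[9, -18], [3, -6]].
Row 1: (9)·-2 + (-18)·y = 0
Row 2: (3)·-2 + (-6)·y = 0
Solving gives y = -1.
Check: T·(-2, -1) = (-8, -4) = 4·(-2, -1).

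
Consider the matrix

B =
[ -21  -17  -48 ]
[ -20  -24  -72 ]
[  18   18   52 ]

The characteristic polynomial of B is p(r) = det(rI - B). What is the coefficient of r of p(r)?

p(r) = r^3 - 7r^2 - 16r + 112.
The coefficient of r is -16.

-16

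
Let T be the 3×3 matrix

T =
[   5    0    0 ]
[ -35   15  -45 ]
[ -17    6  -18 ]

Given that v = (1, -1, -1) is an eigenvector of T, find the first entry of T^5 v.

3125

First find the eigenvalue: Tv = (5, -5, -5) = 5·(1, -1, -1), so λ = 5.
Then T^5 v = λ^5·v = 5^5·(1, -1, -1) = 3125·(1, -1, -1) = (3125, -3125, -3125).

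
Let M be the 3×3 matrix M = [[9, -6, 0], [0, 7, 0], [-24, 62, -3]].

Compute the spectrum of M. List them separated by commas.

Compute the characteristic polynomial p(s) = det(sI - M).
Expanding along the first row, p(s) = s^3 - 13s^2 + 15s + 189.
Try s = -3: p(-3) = 0, so -3 is a root.
Dividing by (s + 3) leaves s^2 - 16s + 63.
The quadratic factors as (s - 7)·(s - 9).
Eigenvalues: -3, 7, 9.

-3, 7, 9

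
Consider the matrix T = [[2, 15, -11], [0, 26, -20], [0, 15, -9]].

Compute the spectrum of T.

2, 6, 11

The characteristic polynomial is p(λ) = det(λI - T).
Expanding the 3×3 determinant: p(λ) = λ^3 - 19λ^2 + 100λ - 132.
Since p(2) = 0, λ = 2 is a root.
Factor out (λ - 2): p(λ) = (λ - 2)·(λ^2 - 17λ + 66).
The quadratic factors as (λ - 6)·(λ - 11).
Eigenvalues: 2, 6, 11.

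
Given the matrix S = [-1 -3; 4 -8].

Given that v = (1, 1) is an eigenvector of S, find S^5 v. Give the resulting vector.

(-1024, -1024)

First find the eigenvalue: Sv = (-4, -4) = -4·(1, 1), so λ = -4.
Then S^5 v = λ^5·v = (-4)^5·(1, 1) = -1024·(1, 1) = (-1024, -1024).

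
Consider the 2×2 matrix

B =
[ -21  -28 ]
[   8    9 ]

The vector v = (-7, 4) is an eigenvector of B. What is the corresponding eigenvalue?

-5

Compute Bv: B·(-7, 4) = (35, -20).
Since Bv = λv, compare component 1: 35 = λ·-7, so λ = -5.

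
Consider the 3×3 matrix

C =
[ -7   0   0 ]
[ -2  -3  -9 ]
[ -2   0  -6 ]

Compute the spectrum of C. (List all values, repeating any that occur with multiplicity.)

The characteristic polynomial is p(λ) = det(λI - C).
Expanding along the first row, p(λ) = λ^3 + 16λ^2 + 81λ + 126.
Since p(-3) = 0, λ = -3 is a root.
Factor out (λ + 3): p(λ) = (λ + 3)·(λ^2 + 13λ + 42).
The quadratic factors as (λ + 7)·(λ + 6).
Eigenvalues: -7, -6, -3.

-7, -6, -3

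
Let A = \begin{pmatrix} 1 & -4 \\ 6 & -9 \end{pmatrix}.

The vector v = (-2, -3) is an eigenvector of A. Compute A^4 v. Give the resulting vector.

(-1250, -1875)

First find the eigenvalue: Av = (10, 15) = -5·(-2, -3), so λ = -5.
Then A^4 v = λ^4·v = (-5)^4·(-2, -3) = 625·(-2, -3) = (-1250, -1875).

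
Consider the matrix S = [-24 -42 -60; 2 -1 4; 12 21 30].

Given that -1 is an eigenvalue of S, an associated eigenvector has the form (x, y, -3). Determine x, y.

We need (S + 1I)v = 0.
S + 1I = [[-23, -42, -60], [2, 0, 4], [12, 21, 31]].
Row 1: (-23)·x + (-42)·y + (-60)·-3 = 0
Row 2: (2)·x + (0)·y + (4)·-3 = 0
Row 3: (12)·x + (21)·y + (31)·-3 = 0
Solving gives x = 6, y = 1.
Check: S·(6, 1, -3) = (-6, -1, 3) = -1·(6, 1, -3).

6, 1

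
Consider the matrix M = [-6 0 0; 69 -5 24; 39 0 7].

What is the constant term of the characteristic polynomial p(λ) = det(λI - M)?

-210

p(0) = det(0·I − M) = det(−M) = (−1)^3·det(M).
det(M) = 210, so p(0) = -210.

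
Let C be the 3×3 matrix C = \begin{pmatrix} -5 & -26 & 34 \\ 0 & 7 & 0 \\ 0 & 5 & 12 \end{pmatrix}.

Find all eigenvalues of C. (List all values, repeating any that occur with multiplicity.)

Compute the characteristic polynomial p(t) = det(tI - C).
Cofactor expansion gives p(t) = t^3 - 14t^2 - 11t + 420.
Rational-root test: t = 12 gives p(12) = 0.
Dividing by (t - 12) leaves t^2 - 2t - 35.
The quadratic factors as (t + 5)·(t - 7).
Eigenvalues: -5, 7, 12.

-5, 7, 12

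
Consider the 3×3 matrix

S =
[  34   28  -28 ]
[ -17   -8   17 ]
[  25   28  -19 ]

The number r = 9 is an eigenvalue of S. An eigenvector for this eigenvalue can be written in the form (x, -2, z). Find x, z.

We need (S - 9I)v = 0.
S - 9I = [[25, 28, -28], [-17, -17, 17], [25, 28, -28]].
Row 1: (25)·x + (28)·-2 + (-28)·z = 0
Row 2: (-17)·x + (-17)·-2 + (17)·z = 0
Row 3: (25)·x + (28)·-2 + (-28)·z = 0
Solving gives x = 0, z = -2.
Check: S·(0, -2, -2) = (0, -18, -18) = 9·(0, -2, -2).

0, -2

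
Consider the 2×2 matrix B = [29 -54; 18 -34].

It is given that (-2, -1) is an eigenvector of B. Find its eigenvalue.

Compute Bv: B·(-2, -1) = (-4, -2).
Since Bv = λv, compare component 1: -4 = λ·-2, so λ = 2.

2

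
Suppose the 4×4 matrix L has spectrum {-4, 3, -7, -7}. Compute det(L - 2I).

If L has eigenvalues -4, 3, -7, -7, then L - 2I has eigenvalues -6, 1, -9, -9.
det(L - 2I) = (-6) · (1) · (-9) · (-9) = -486.

-486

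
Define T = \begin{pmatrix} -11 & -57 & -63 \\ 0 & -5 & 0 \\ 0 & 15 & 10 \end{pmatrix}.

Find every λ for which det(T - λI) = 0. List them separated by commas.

-11, -5, 10

The characteristic polynomial is p(lambda) = det(lambda·I - T).
Cofactor expansion gives p(lambda) = lambda^3 + 6·lambda^2 - 105·lambda - 550.
Try lambda = 10: p(10) = 0, so 10 is a root.
Factor out (lambda - 10): p(lambda) = (lambda - 10)·(lambda^2 + 16·lambda + 55).
The quadratic factors as (lambda + 11)·(lambda + 5).
Eigenvalues: -11, -5, 10.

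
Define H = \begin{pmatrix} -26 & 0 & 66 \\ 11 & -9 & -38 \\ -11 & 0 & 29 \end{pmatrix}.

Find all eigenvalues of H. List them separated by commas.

-9, -4, 7

The characteristic polynomial is p(μ) = det(μI - H).
Cofactor expansion gives p(μ) = μ^3 + 6μ^2 - 55μ - 252.
Since p(-4) = 0, μ = -4 is a root.
Factor out (μ + 4): p(μ) = (μ + 4)·(μ^2 + 2μ - 63).
The quadratic factors as (μ + 9)·(μ - 7).
Eigenvalues: -9, -4, 7.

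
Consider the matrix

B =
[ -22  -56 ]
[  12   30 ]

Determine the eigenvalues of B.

det(B - rI) = (-22 - r)(30 - r) - (-56)·(12) = r^2 - 8r + 12.
This factors as (r - 2)·(r - 6) = 0.
Eigenvalues: 2, 6.

2, 6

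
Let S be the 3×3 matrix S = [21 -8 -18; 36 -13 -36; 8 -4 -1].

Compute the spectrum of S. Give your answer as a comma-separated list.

-1, 3, 5

The characteristic polynomial is p(lambda) = det(lambda·I - S).
Expanding along the first row, p(lambda) = lambda^3 - 7·lambda^2 + 7·lambda + 15.
Rational-root test: lambda = 5 gives p(5) = 0.
Dividing by (lambda - 5) leaves lambda^2 - 2·lambda - 3.
The quadratic factors as (lambda + 1)·(lambda - 3).
Eigenvalues: -1, 3, 5.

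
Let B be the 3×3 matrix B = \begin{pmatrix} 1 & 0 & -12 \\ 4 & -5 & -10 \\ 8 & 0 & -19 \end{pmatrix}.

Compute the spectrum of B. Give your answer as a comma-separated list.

Compute the characteristic polynomial p(λ) = det(λI - B).
Cofactor expansion gives p(λ) = λ^3 + 23λ^2 + 167λ + 385.
Rational-root test: λ = -11 gives p(-11) = 0.
Dividing by (λ + 11) leaves λ^2 + 12λ + 35.
The quadratic factors as (λ + 7)·(λ + 5).
Eigenvalues: -11, -7, -5.

-11, -7, -5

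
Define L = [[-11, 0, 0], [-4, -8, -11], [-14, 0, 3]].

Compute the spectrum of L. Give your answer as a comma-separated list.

Compute the characteristic polynomial p(μ) = det(μI - L).
Expanding along the first row, p(μ) = μ^3 + 16μ^2 + 31μ - 264.
Since p(-8) = 0, μ = -8 is a root.
Factor out (μ + 8): p(μ) = (μ + 8)·(μ^2 + 8μ - 33).
The quadratic factors as (μ + 11)·(μ - 3).
Eigenvalues: -11, -8, 3.

-11, -8, 3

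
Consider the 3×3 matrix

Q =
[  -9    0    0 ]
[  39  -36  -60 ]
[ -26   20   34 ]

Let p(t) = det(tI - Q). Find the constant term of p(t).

p(t) = t^3 + 11t^2 - 6t - 216.
The constant term is -216.

-216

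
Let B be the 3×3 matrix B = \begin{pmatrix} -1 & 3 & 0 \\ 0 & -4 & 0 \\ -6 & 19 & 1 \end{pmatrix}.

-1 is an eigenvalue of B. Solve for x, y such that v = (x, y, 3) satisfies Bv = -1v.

We need (B + 1I)v = 0.
B + 1I = [[0, 3, 0], [0, -3, 0], [-6, 19, 2]].
Row 1: (0)·x + (3)·y + (0)·3 = 0
Row 2: (0)·x + (-3)·y + (0)·3 = 0
Row 3: (-6)·x + (19)·y + (2)·3 = 0
Solving gives x = 1, y = 0.
Check: B·(1, 0, 3) = (-1, 0, -3) = -1·(1, 0, 3).

1, 0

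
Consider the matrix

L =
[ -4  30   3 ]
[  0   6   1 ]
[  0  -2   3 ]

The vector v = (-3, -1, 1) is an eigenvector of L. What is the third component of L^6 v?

15625

First find the eigenvalue: Lv = (-15, -5, 5) = 5·(-3, -1, 1), so λ = 5.
Then L^6 v = λ^6·v = 5^6·(-3, -1, 1) = 15625·(-3, -1, 1) = (-46875, -15625, 15625).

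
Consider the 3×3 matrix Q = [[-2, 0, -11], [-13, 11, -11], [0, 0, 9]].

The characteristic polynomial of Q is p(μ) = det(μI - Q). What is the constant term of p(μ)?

198

p(μ) = μ^3 - 18μ^2 + 59μ + 198.
The constant term is 198.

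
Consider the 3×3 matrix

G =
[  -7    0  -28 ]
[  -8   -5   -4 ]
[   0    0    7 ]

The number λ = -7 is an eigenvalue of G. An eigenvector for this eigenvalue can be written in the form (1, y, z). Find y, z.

4, 0

We need (G + 7I)v = 0.
G + 7I = [[0, 0, -28], [-8, 2, -4], [0, 0, 14]].
Row 1: (0)·1 + (0)·y + (-28)·z = 0
Row 2: (-8)·1 + (2)·y + (-4)·z = 0
Row 3: (0)·1 + (0)·y + (14)·z = 0
Solving gives y = 4, z = 0.
Check: G·(1, 4, 0) = (-7, -28, 0) = -7·(1, 4, 0).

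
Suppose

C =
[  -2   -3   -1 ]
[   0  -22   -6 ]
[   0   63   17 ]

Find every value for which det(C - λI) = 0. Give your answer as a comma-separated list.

-4, -2, -1

Set up det(lambda·I - C) = 0.
Cofactor expansion gives p(lambda) = lambda^3 + 7·lambda^2 + 14·lambda + 8.
Since p(-2) = 0, lambda = -2 is a root.
Dividing by (lambda + 2) leaves lambda^2 + 5·lambda + 4.
The quadratic factors as (lambda + 4)·(lambda + 1).
Eigenvalues: -4, -2, -1.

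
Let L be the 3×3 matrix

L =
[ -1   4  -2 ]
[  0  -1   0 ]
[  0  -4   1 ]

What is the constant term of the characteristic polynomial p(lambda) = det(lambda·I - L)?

-1

p(0) = det(0·I − L) = det(−L) = (−1)^3·det(L).
det(L) = 1, so p(0) = -1.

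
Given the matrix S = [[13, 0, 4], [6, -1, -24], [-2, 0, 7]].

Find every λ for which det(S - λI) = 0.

-1, 9, 11

Compute the characteristic polynomial p(t) = det(tI - S).
Expanding along the first row, p(t) = t^3 - 19t^2 + 79t + 99.
Rational-root test: t = -1 gives p(-1) = 0.
Factor out (t + 1): p(t) = (t + 1)·(t^2 - 20t + 99).
The quadratic factors as (t - 9)·(t - 11).
Eigenvalues: -1, 9, 11.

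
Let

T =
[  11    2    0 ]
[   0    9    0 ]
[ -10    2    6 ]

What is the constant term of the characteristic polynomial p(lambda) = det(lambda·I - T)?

p(0) = det(0·I − T) = det(−T) = (−1)^3·det(T).
det(T) = 594, so p(0) = -594.

-594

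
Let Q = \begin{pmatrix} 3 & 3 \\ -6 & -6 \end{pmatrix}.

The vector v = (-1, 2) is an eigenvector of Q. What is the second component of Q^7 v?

-4374

First find the eigenvalue: Qv = (3, -6) = -3·(-1, 2), so λ = -3.
Then Q^7 v = λ^7·v = (-3)^7·(-1, 2) = -2187·(-1, 2) = (2187, -4374).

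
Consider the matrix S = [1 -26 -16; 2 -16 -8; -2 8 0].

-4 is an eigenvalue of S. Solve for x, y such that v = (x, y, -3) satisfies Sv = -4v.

6, 3

We need (S + 4I)v = 0.
S + 4I = [[5, -26, -16], [2, -12, -8], [-2, 8, 4]].
Row 1: (5)·x + (-26)·y + (-16)·-3 = 0
Row 2: (2)·x + (-12)·y + (-8)·-3 = 0
Row 3: (-2)·x + (8)·y + (4)·-3 = 0
Solving gives x = 6, y = 3.
Check: S·(6, 3, -3) = (-24, -12, 12) = -4·(6, 3, -3).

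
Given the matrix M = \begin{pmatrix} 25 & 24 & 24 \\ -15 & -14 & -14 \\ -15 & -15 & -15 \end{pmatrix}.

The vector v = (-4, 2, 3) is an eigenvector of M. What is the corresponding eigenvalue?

-5

Compute Mv: M·(-4, 2, 3) = (20, -10, -15).
Since Mv = λv, compare component 1: 20 = λ·-4, so λ = -5.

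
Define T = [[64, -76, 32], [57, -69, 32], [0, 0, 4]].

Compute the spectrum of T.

The characteristic polynomial is p(λ) = det(λI - T).
Cofactor expansion gives p(λ) = λ^3 + λ^2 - 104λ + 336.
Rational-root test: λ = 4 gives p(4) = 0.
Dividing by (λ - 4) leaves λ^2 + 5λ - 84.
The quadratic factors as (λ + 12)·(λ - 7).
Eigenvalues: -12, 4, 7.

-12, 4, 7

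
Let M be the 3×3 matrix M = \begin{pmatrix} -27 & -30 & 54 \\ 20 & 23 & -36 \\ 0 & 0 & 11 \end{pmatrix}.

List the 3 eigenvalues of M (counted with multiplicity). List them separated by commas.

Compute the characteristic polynomial p(λ) = det(λI - M).
Expanding along the first row, p(λ) = λ^3 - 7λ^2 - 65λ + 231.
Try λ = 3: p(3) = 0, so 3 is a root.
Dividing by (λ - 3) leaves λ^2 - 4λ - 77.
The quadratic factors as (λ + 7)·(λ - 11).
Eigenvalues: -7, 3, 11.

-7, 3, 11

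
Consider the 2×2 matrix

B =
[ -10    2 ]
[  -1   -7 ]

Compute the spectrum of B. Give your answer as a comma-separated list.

-9, -8

det(B - λI) = (-10 - λ)(-7 - λ) - (2)·(-1) = λ^2 + 17λ + 72.
This factors as (λ + 9)·(λ + 8) = 0.
Eigenvalues: -9, -8.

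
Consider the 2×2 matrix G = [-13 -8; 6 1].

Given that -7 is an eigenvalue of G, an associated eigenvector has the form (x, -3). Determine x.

We need (G + 7I)v = 0.
G + 7I = [[-6, -8], [6, 8]].
Row 1: (-6)·x + (-8)·-3 = 0
Row 2: (6)·x + (8)·-3 = 0
Solving gives x = 4.
Check: G·(4, -3) = (-28, 21) = -7·(4, -3).

4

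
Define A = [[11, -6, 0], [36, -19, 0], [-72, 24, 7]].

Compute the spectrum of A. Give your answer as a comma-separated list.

-7, -1, 7

Set up det(sI - A) = 0.
Expanding the 3×3 determinant: p(s) = s^3 + s^2 - 49s - 49.
Since p(-1) = 0, s = -1 is a root.
Factor out (s + 1): p(s) = (s + 1)·(s^2 - 49).
The quadratic factors as (s + 7)·(s - 7).
Eigenvalues: -7, -1, 7.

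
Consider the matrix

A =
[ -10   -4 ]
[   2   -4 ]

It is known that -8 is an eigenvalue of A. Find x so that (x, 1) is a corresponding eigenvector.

We need (A + 8I)v = 0.
A + 8I = [[-2, -4], [2, 4]].
Row 1: (-2)·x + (-4)·1 = 0
Row 2: (2)·x + (4)·1 = 0
Solving gives x = -2.
Check: A·(-2, 1) = (16, -8) = -8·(-2, 1).

-2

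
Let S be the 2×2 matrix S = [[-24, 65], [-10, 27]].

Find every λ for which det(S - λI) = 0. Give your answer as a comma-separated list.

det(S - lambda·I) = (-24 - lambda)(27 - lambda) - (65)·(-10) = lambda^2 - 3·lambda + 2.
This factors as (lambda - 1)·(lambda - 2) = 0.
Eigenvalues: 1, 2.

1, 2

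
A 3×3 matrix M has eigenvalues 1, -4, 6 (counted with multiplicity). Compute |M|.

det(M) is the product of the eigenvalues: (1) · (-4) · (6) = -24.

-24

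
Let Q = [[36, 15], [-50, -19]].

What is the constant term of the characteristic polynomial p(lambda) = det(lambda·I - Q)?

66

p(0) = det(0·I − Q) = det(−Q) = (−1)^2·det(Q).
det(Q) = 66, so p(0) = 66.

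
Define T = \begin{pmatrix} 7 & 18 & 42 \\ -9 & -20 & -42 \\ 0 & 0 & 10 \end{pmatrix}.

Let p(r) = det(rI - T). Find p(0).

p(0) = det(0·I − T) = det(−T) = (−1)^3·det(T).
det(T) = 220, so p(0) = -220.

-220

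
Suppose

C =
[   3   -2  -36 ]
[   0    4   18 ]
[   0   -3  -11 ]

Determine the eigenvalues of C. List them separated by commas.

Compute the characteristic polynomial p(s) = det(sI - C).
Cofactor expansion gives p(s) = s^3 + 4s^2 - 11s - 30.
Try s = -2: p(-2) = 0, so -2 is a root.
Dividing by (s + 2) leaves s^2 + 2s - 15.
The quadratic factors as (s + 5)·(s - 3).
Eigenvalues: -5, -2, 3.

-5, -2, 3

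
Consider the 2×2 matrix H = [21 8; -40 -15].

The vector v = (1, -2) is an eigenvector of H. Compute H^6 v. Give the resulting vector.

First find the eigenvalue: Hv = (5, -10) = 5·(1, -2), so λ = 5.
Then H^6 v = λ^6·v = 5^6·(1, -2) = 15625·(1, -2) = (15625, -31250).

(15625, -31250)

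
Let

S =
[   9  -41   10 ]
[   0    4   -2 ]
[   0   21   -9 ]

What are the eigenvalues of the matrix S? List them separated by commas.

Compute the characteristic polynomial p(λ) = det(λI - S).
Cofactor expansion gives p(λ) = λ^3 - 4λ^2 - 39λ - 54.
Rational-root test: λ = 9 gives p(9) = 0.
Factor out (λ - 9): p(λ) = (λ - 9)·(λ^2 + 5λ + 6).
The quadratic factors as (λ + 3)·(λ + 2).
Eigenvalues: -3, -2, 9.

-3, -2, 9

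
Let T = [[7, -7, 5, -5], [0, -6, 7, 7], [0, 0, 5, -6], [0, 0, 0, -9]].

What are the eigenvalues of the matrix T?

T is upper triangular, so its eigenvalues are the diagonal entries.
Diagonal: 7, -6, 5, -9.

-9, -6, 5, 7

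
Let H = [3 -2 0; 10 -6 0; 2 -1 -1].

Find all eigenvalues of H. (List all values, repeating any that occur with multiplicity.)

Compute the characteristic polynomial p(λ) = det(λI - H).
Cofactor expansion gives p(λ) = λ^3 + 4λ^2 + 5λ + 2.
Try λ = -1: p(-1) = 0, so -1 is a root.
Dividing by (λ + 1) leaves λ^2 + 3λ + 2.
The quadratic factors as (λ + 2)·(λ + 1).
Eigenvalues: -2, -1, -1.

-2, -1, -1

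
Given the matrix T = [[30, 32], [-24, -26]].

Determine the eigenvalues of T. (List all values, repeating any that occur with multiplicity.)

det(T - sI) = (30 - s)(-26 - s) - (32)·(-24) = s^2 - 4s - 12.
This factors as (s + 2)·(s - 6) = 0.
Eigenvalues: -2, 6.

-2, 6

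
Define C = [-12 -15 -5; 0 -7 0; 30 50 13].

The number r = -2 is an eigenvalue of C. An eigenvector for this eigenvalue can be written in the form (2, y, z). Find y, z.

We need (C + 2I)v = 0.
C + 2I = [[-10, -15, -5], [0, -5, 0], [30, 50, 15]].
Row 1: (-10)·2 + (-15)·y + (-5)·z = 0
Row 2: (0)·2 + (-5)·y + (0)·z = 0
Row 3: (30)·2 + (50)·y + (15)·z = 0
Solving gives y = 0, z = -4.
Check: C·(2, 0, -4) = (-4, 0, 8) = -2·(2, 0, -4).

0, -4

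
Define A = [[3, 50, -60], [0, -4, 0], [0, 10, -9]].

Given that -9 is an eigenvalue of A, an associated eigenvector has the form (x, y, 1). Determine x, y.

5, 0

We need (A + 9I)v = 0.
A + 9I = [[12, 50, -60], [0, 5, 0], [0, 10, 0]].
Row 1: (12)·x + (50)·y + (-60)·1 = 0
Row 2: (0)·x + (5)·y + (0)·1 = 0
Row 3: (0)·x + (10)·y + (0)·1 = 0
Solving gives x = 5, y = 0.
Check: A·(5, 0, 1) = (-45, 0, -9) = -9·(5, 0, 1).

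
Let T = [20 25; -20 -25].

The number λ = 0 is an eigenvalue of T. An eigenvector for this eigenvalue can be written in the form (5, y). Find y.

We need (T)v = 0.
T = [[20, 25], [-20, -25]].
Row 1: (20)·5 + (25)·y = 0
Row 2: (-20)·5 + (-25)·y = 0
Solving gives y = -4.
Check: T·(5, -4) = (0, 0) = 0·(5, -4).

-4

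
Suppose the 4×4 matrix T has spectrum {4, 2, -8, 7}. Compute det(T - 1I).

-162

If T has eigenvalues 4, 2, -8, 7, then T - 1I has eigenvalues 3, 1, -9, 6.
det(T - 1I) = (3) · (1) · (-9) · (6) = -162.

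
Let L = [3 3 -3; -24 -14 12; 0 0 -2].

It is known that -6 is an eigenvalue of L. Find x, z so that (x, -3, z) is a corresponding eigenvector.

1, 0

We need (L + 6I)v = 0.
L + 6I = [[9, 3, -3], [-24, -8, 12], [0, 0, 4]].
Row 1: (9)·x + (3)·-3 + (-3)·z = 0
Row 2: (-24)·x + (-8)·-3 + (12)·z = 0
Row 3: (0)·x + (0)·-3 + (4)·z = 0
Solving gives x = 1, z = 0.
Check: L·(1, -3, 0) = (-6, 18, 0) = -6·(1, -3, 0).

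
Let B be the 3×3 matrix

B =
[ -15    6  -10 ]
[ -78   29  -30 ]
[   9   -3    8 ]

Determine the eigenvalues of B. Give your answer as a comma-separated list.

Compute the characteristic polynomial p(t) = det(tI - B).
Cofactor expansion gives p(t) = t^3 - 22t^2 + 145t - 264.
Since p(3) = 0, t = 3 is a root.
Factor out (t - 3): p(t) = (t - 3)·(t^2 - 19t + 88).
The quadratic factors as (t - 8)·(t - 11).
Eigenvalues: 3, 8, 11.

3, 8, 11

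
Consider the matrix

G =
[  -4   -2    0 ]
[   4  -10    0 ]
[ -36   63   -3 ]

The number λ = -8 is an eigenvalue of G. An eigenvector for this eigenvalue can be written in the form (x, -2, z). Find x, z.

We need (G + 8I)v = 0.
G + 8I = [[4, -2, 0], [4, -2, 0], [-36, 63, 5]].
Row 1: (4)·x + (-2)·-2 + (0)·z = 0
Row 2: (4)·x + (-2)·-2 + (0)·z = 0
Row 3: (-36)·x + (63)·-2 + (5)·z = 0
Solving gives x = -1, z = 18.
Check: G·(-1, -2, 18) = (8, 16, -144) = -8·(-1, -2, 18).

-1, 18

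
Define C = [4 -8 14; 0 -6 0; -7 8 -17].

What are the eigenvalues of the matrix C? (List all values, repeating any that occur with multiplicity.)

Set up det(sI - C) = 0.
Expanding the 3×3 determinant: p(s) = s^3 + 19s^2 + 108s + 180.
Try s = -3: p(-3) = 0, so -3 is a root.
Factor out (s + 3): p(s) = (s + 3)·(s^2 + 16s + 60).
The quadratic factors as (s + 10)·(s + 6).
Eigenvalues: -10, -6, -3.

-10, -6, -3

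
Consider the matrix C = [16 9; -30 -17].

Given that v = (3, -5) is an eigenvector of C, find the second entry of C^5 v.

First find the eigenvalue: Cv = (3, -5) = 1·(3, -5), so λ = 1.
Then C^5 v = λ^5·v = 1^5·(3, -5) = 1·(3, -5) = (3, -5).

-5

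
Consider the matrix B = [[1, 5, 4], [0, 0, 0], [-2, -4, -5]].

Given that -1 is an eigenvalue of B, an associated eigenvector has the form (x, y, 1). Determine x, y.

-2, 0

We need (B + 1I)v = 0.
B + 1I = [[2, 5, 4], [0, 1, 0], [-2, -4, -4]].
Row 1: (2)·x + (5)·y + (4)·1 = 0
Row 2: (0)·x + (1)·y + (0)·1 = 0
Row 3: (-2)·x + (-4)·y + (-4)·1 = 0
Solving gives x = -2, y = 0.
Check: B·(-2, 0, 1) = (2, 0, -1) = -1·(-2, 0, 1).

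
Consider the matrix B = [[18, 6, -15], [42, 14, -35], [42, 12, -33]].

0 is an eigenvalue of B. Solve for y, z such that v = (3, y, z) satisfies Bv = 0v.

We need (B)v = 0.
B = [[18, 6, -15], [42, 14, -35], [42, 12, -33]].
Row 1: (18)·3 + (6)·y + (-15)·z = 0
Row 2: (42)·3 + (14)·y + (-35)·z = 0
Row 3: (42)·3 + (12)·y + (-33)·z = 0
Solving gives y = 6, z = 6.
Check: B·(3, 6, 6) = (0, 0, 0) = 0·(3, 6, 6).

6, 6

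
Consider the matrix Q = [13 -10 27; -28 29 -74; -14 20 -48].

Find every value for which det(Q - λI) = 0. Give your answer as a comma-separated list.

-11, -1, 6

Set up det(rI - Q) = 0.
Cofactor expansion gives p(r) = r^3 + 6r^2 - 61r - 66.
Since p(6) = 0, r = 6 is a root.
Factor out (r - 6): p(r) = (r - 6)·(r^2 + 12r + 11).
The quadratic factors as (r + 11)·(r + 1).
Eigenvalues: -11, -1, 6.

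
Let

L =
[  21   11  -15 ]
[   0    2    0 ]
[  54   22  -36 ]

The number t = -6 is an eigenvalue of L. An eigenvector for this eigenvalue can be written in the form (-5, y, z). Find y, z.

0, -9

We need (L + 6I)v = 0.
L + 6I = [[27, 11, -15], [0, 8, 0], [54, 22, -30]].
Row 1: (27)·-5 + (11)·y + (-15)·z = 0
Row 2: (0)·-5 + (8)·y + (0)·z = 0
Row 3: (54)·-5 + (22)·y + (-30)·z = 0
Solving gives y = 0, z = -9.
Check: L·(-5, 0, -9) = (30, 0, 54) = -6·(-5, 0, -9).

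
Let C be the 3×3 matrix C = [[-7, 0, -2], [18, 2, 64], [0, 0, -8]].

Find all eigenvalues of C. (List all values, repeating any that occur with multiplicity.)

Set up det(rI - C) = 0.
Expanding the 3×3 determinant: p(r) = r^3 + 13r^2 + 26r - 112.
Since p(2) = 0, r = 2 is a root.
Factor out (r - 2): p(r) = (r - 2)·(r^2 + 15r + 56).
The quadratic factors as (r + 8)·(r + 7).
Eigenvalues: -8, -7, 2.

-8, -7, 2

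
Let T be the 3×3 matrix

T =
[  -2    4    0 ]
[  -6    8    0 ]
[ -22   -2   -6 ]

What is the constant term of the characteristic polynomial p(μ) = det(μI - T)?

48

p(0) = det(0·I − T) = det(−T) = (−1)^3·det(T).
det(T) = -48, so p(0) = 48.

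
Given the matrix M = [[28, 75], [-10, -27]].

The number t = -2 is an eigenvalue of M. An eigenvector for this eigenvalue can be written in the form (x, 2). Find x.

-5

We need (M + 2I)v = 0.
M + 2I = [[30, 75], [-10, -25]].
Row 1: (30)·x + (75)·2 = 0
Row 2: (-10)·x + (-25)·2 = 0
Solving gives x = -5.
Check: M·(-5, 2) = (10, -4) = -2·(-5, 2).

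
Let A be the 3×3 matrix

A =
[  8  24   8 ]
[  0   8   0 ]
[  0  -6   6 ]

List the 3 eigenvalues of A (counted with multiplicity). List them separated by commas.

Set up det(μI - A) = 0.
Cofactor expansion gives p(μ) = μ^3 - 22μ^2 + 160μ - 384.
Try μ = 6: p(6) = 0, so 6 is a root.
Dividing by (μ - 6) leaves μ^2 - 16μ + 64.
The quadratic factor is (μ - 8)^2.
Eigenvalues: 6, 8, 8.

6, 8, 8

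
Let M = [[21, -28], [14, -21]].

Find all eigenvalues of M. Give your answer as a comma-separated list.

det(M - λI) = (21 - λ)(-21 - λ) - (-28)·(14) = λ^2 - 49.
This factors as (λ + 7)·(λ - 7) = 0.
Eigenvalues: -7, 7.

-7, 7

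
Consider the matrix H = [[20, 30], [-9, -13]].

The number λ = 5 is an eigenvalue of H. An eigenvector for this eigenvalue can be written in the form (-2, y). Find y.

1

We need (H - 5I)v = 0.
H - 5I = [[15, 30], [-9, -18]].
Row 1: (15)·-2 + (30)·y = 0
Row 2: (-9)·-2 + (-18)·y = 0
Solving gives y = 1.
Check: H·(-2, 1) = (-10, 5) = 5·(-2, 1).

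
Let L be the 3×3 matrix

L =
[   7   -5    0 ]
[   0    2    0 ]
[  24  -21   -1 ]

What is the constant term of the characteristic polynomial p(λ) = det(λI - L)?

p(0) = det(0·I − L) = det(−L) = (−1)^3·det(L).
det(L) = -14, so p(0) = 14.

14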